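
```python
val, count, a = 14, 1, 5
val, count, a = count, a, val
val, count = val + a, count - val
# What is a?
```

Trace (tracking a):
val, count, a = (14, 1, 5)  # -> val = 14, count = 1, a = 5
val, count, a = (count, a, val)  # -> val = 1, count = 5, a = 14
val, count = (val + a, count - val)  # -> val = 15, count = 4

Answer: 14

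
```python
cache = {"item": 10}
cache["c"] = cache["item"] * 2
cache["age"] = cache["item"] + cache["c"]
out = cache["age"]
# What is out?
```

Answer: 30

Derivation:
Trace (tracking out):
cache = {'item': 10}  # -> cache = {'item': 10}
cache['c'] = cache['item'] * 2  # -> cache = {'item': 10, 'c': 20}
cache['age'] = cache['item'] + cache['c']  # -> cache = {'item': 10, 'c': 20, 'age': 30}
out = cache['age']  # -> out = 30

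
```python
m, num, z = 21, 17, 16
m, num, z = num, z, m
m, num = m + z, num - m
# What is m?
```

Trace (tracking m):
m, num, z = (21, 17, 16)  # -> m = 21, num = 17, z = 16
m, num, z = (num, z, m)  # -> m = 17, num = 16, z = 21
m, num = (m + z, num - m)  # -> m = 38, num = -1

Answer: 38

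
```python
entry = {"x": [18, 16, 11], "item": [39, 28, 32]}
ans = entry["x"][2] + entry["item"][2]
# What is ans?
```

Trace (tracking ans):
entry = {'x': [18, 16, 11], 'item': [39, 28, 32]}  # -> entry = {'x': [18, 16, 11], 'item': [39, 28, 32]}
ans = entry['x'][2] + entry['item'][2]  # -> ans = 43

Answer: 43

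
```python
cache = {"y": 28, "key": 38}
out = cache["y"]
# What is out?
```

Answer: 28

Derivation:
Trace (tracking out):
cache = {'y': 28, 'key': 38}  # -> cache = {'y': 28, 'key': 38}
out = cache['y']  # -> out = 28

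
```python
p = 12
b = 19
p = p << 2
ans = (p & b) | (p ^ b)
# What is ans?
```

Trace (tracking ans):
p = 12  # -> p = 12
b = 19  # -> b = 19
p = p << 2  # -> p = 48
ans = p & b | p ^ b  # -> ans = 51

Answer: 51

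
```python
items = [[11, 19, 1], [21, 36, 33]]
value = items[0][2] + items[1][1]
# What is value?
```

Trace (tracking value):
items = [[11, 19, 1], [21, 36, 33]]  # -> items = [[11, 19, 1], [21, 36, 33]]
value = items[0][2] + items[1][1]  # -> value = 37

Answer: 37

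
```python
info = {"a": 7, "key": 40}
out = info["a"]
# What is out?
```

Answer: 7

Derivation:
Trace (tracking out):
info = {'a': 7, 'key': 40}  # -> info = {'a': 7, 'key': 40}
out = info['a']  # -> out = 7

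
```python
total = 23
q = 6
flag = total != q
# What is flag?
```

Trace (tracking flag):
total = 23  # -> total = 23
q = 6  # -> q = 6
flag = total != q  # -> flag = True

Answer: True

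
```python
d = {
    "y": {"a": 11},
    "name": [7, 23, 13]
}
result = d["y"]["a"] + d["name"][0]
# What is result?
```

Trace (tracking result):
d = {'y': {'a': 11}, 'name': [7, 23, 13]}  # -> d = {'y': {'a': 11}, 'name': [7, 23, 13]}
result = d['y']['a'] + d['name'][0]  # -> result = 18

Answer: 18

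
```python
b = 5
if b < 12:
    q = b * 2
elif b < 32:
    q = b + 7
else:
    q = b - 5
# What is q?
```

Answer: 10

Derivation:
Trace (tracking q):
b = 5  # -> b = 5
if b < 12:  # condition is True
    q = b * 2  # -> q = 10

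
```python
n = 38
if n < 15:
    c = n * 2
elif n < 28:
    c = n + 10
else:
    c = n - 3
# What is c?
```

Answer: 35

Derivation:
Trace (tracking c):
n = 38  # -> n = 38
if n < 15:  # condition is False
elif n < 28:  # condition is False
else:
    c = n - 3  # -> c = 35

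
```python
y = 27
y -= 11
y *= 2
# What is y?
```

Trace (tracking y):
y = 27  # -> y = 27
y -= 11  # -> y = 16
y *= 2  # -> y = 32

Answer: 32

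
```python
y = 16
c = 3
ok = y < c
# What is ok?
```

Answer: False

Derivation:
Trace (tracking ok):
y = 16  # -> y = 16
c = 3  # -> c = 3
ok = y < c  # -> ok = False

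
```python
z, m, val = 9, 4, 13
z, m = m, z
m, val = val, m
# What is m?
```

Trace (tracking m):
z, m, val = (9, 4, 13)  # -> z = 9, m = 4, val = 13
z, m = (m, z)  # -> z = 4, m = 9
m, val = (val, m)  # -> m = 13, val = 9

Answer: 13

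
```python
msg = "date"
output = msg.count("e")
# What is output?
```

Answer: 1

Derivation:
Trace (tracking output):
msg = 'date'  # -> msg = 'date'
output = msg.count('e')  # -> output = 1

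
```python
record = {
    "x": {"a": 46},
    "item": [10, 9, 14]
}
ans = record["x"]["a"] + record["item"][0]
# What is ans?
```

Answer: 56

Derivation:
Trace (tracking ans):
record = {'x': {'a': 46}, 'item': [10, 9, 14]}  # -> record = {'x': {'a': 46}, 'item': [10, 9, 14]}
ans = record['x']['a'] + record['item'][0]  # -> ans = 56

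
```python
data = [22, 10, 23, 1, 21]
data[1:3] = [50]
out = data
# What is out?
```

Trace (tracking out):
data = [22, 10, 23, 1, 21]  # -> data = [22, 10, 23, 1, 21]
data[1:3] = [50]  # -> data = [22, 50, 1, 21]
out = data  # -> out = [22, 50, 1, 21]

Answer: [22, 50, 1, 21]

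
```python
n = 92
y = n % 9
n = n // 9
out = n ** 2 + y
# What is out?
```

Answer: 102

Derivation:
Trace (tracking out):
n = 92  # -> n = 92
y = n % 9  # -> y = 2
n = n // 9  # -> n = 10
out = n ** 2 + y  # -> out = 102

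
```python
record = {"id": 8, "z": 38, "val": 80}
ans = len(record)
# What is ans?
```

Answer: 3

Derivation:
Trace (tracking ans):
record = {'id': 8, 'z': 38, 'val': 80}  # -> record = {'id': 8, 'z': 38, 'val': 80}
ans = len(record)  # -> ans = 3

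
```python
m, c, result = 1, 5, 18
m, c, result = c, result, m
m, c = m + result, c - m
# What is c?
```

Trace (tracking c):
m, c, result = (1, 5, 18)  # -> m = 1, c = 5, result = 18
m, c, result = (c, result, m)  # -> m = 5, c = 18, result = 1
m, c = (m + result, c - m)  # -> m = 6, c = 13

Answer: 13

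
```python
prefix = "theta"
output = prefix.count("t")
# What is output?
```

Trace (tracking output):
prefix = 'theta'  # -> prefix = 'theta'
output = prefix.count('t')  # -> output = 2

Answer: 2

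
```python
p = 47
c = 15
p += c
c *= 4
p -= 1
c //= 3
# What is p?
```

Answer: 61

Derivation:
Trace (tracking p):
p = 47  # -> p = 47
c = 15  # -> c = 15
p += c  # -> p = 62
c *= 4  # -> c = 60
p -= 1  # -> p = 61
c //= 3  # -> c = 20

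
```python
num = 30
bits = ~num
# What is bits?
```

Answer: -31

Derivation:
Trace (tracking bits):
num = 30  # -> num = 30
bits = ~num  # -> bits = -31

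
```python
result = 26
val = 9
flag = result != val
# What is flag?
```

Answer: True

Derivation:
Trace (tracking flag):
result = 26  # -> result = 26
val = 9  # -> val = 9
flag = result != val  # -> flag = True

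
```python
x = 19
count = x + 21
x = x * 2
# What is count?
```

Trace (tracking count):
x = 19  # -> x = 19
count = x + 21  # -> count = 40
x = x * 2  # -> x = 38

Answer: 40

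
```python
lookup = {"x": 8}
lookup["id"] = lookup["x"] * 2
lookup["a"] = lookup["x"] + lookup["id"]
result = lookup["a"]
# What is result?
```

Answer: 24

Derivation:
Trace (tracking result):
lookup = {'x': 8}  # -> lookup = {'x': 8}
lookup['id'] = lookup['x'] * 2  # -> lookup = {'x': 8, 'id': 16}
lookup['a'] = lookup['x'] + lookup['id']  # -> lookup = {'x': 8, 'id': 16, 'a': 24}
result = lookup['a']  # -> result = 24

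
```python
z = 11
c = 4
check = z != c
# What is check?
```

Trace (tracking check):
z = 11  # -> z = 11
c = 4  # -> c = 4
check = z != c  # -> check = True

Answer: True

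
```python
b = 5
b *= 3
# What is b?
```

Trace (tracking b):
b = 5  # -> b = 5
b *= 3  # -> b = 15

Answer: 15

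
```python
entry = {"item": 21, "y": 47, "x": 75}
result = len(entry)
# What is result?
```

Answer: 3

Derivation:
Trace (tracking result):
entry = {'item': 21, 'y': 47, 'x': 75}  # -> entry = {'item': 21, 'y': 47, 'x': 75}
result = len(entry)  # -> result = 3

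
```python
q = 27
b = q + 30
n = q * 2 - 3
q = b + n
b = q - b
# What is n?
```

Trace (tracking n):
q = 27  # -> q = 27
b = q + 30  # -> b = 57
n = q * 2 - 3  # -> n = 51
q = b + n  # -> q = 108
b = q - b  # -> b = 51

Answer: 51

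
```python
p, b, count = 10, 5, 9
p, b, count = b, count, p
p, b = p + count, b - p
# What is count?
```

Answer: 10

Derivation:
Trace (tracking count):
p, b, count = (10, 5, 9)  # -> p = 10, b = 5, count = 9
p, b, count = (b, count, p)  # -> p = 5, b = 9, count = 10
p, b = (p + count, b - p)  # -> p = 15, b = 4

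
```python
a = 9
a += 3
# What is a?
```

Answer: 12

Derivation:
Trace (tracking a):
a = 9  # -> a = 9
a += 3  # -> a = 12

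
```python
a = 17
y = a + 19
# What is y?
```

Trace (tracking y):
a = 17  # -> a = 17
y = a + 19  # -> y = 36

Answer: 36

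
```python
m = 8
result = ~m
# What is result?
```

Trace (tracking result):
m = 8  # -> m = 8
result = ~m  # -> result = -9

Answer: -9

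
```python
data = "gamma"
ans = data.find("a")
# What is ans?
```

Answer: 1

Derivation:
Trace (tracking ans):
data = 'gamma'  # -> data = 'gamma'
ans = data.find('a')  # -> ans = 1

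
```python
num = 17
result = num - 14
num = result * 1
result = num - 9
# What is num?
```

Answer: 3

Derivation:
Trace (tracking num):
num = 17  # -> num = 17
result = num - 14  # -> result = 3
num = result * 1  # -> num = 3
result = num - 9  # -> result = -6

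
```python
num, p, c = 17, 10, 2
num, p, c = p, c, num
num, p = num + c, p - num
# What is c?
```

Trace (tracking c):
num, p, c = (17, 10, 2)  # -> num = 17, p = 10, c = 2
num, p, c = (p, c, num)  # -> num = 10, p = 2, c = 17
num, p = (num + c, p - num)  # -> num = 27, p = -8

Answer: 17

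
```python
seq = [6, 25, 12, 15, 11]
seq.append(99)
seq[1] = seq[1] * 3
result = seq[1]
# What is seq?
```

Answer: [6, 75, 12, 15, 11, 99]

Derivation:
Trace (tracking seq):
seq = [6, 25, 12, 15, 11]  # -> seq = [6, 25, 12, 15, 11]
seq.append(99)  # -> seq = [6, 25, 12, 15, 11, 99]
seq[1] = seq[1] * 3  # -> seq = [6, 75, 12, 15, 11, 99]
result = seq[1]  # -> result = 75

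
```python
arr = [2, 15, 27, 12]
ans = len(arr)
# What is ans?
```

Trace (tracking ans):
arr = [2, 15, 27, 12]  # -> arr = [2, 15, 27, 12]
ans = len(arr)  # -> ans = 4

Answer: 4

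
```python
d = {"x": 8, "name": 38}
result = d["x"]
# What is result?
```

Trace (tracking result):
d = {'x': 8, 'name': 38}  # -> d = {'x': 8, 'name': 38}
result = d['x']  # -> result = 8

Answer: 8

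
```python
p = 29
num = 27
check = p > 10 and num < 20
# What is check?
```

Trace (tracking check):
p = 29  # -> p = 29
num = 27  # -> num = 27
check = p > 10 and num < 20  # -> check = False

Answer: False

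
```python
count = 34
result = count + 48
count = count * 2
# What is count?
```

Trace (tracking count):
count = 34  # -> count = 34
result = count + 48  # -> result = 82
count = count * 2  # -> count = 68

Answer: 68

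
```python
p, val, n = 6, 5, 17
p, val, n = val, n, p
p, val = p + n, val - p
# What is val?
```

Answer: 12

Derivation:
Trace (tracking val):
p, val, n = (6, 5, 17)  # -> p = 6, val = 5, n = 17
p, val, n = (val, n, p)  # -> p = 5, val = 17, n = 6
p, val = (p + n, val - p)  # -> p = 11, val = 12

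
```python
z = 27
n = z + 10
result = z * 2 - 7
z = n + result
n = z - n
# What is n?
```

Trace (tracking n):
z = 27  # -> z = 27
n = z + 10  # -> n = 37
result = z * 2 - 7  # -> result = 47
z = n + result  # -> z = 84
n = z - n  # -> n = 47

Answer: 47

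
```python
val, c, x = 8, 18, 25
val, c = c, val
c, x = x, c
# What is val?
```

Trace (tracking val):
val, c, x = (8, 18, 25)  # -> val = 8, c = 18, x = 25
val, c = (c, val)  # -> val = 18, c = 8
c, x = (x, c)  # -> c = 25, x = 8

Answer: 18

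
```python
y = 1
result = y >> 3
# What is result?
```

Trace (tracking result):
y = 1  # -> y = 1
result = y >> 3  # -> result = 0

Answer: 0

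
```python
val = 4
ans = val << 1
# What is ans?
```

Answer: 8

Derivation:
Trace (tracking ans):
val = 4  # -> val = 4
ans = val << 1  # -> ans = 8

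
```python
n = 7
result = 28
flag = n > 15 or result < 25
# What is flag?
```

Trace (tracking flag):
n = 7  # -> n = 7
result = 28  # -> result = 28
flag = n > 15 or result < 25  # -> flag = False

Answer: False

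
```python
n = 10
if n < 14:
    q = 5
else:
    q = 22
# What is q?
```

Answer: 5

Derivation:
Trace (tracking q):
n = 10  # -> n = 10
if n < 14:  # condition is True
    q = 5  # -> q = 5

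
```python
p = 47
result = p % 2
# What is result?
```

Trace (tracking result):
p = 47  # -> p = 47
result = p % 2  # -> result = 1

Answer: 1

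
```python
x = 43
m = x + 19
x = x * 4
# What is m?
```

Trace (tracking m):
x = 43  # -> x = 43
m = x + 19  # -> m = 62
x = x * 4  # -> x = 172

Answer: 62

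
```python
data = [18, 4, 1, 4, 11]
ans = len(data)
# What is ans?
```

Answer: 5

Derivation:
Trace (tracking ans):
data = [18, 4, 1, 4, 11]  # -> data = [18, 4, 1, 4, 11]
ans = len(data)  # -> ans = 5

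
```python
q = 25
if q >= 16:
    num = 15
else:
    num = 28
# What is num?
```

Trace (tracking num):
q = 25  # -> q = 25
if q >= 16:  # condition is True
    num = 15  # -> num = 15

Answer: 15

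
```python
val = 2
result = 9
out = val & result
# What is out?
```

Answer: 0

Derivation:
Trace (tracking out):
val = 2  # -> val = 2
result = 9  # -> result = 9
out = val & result  # -> out = 0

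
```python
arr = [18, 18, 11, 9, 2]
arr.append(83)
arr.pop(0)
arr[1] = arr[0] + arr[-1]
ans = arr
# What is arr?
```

Trace (tracking arr):
arr = [18, 18, 11, 9, 2]  # -> arr = [18, 18, 11, 9, 2]
arr.append(83)  # -> arr = [18, 18, 11, 9, 2, 83]
arr.pop(0)  # -> arr = [18, 11, 9, 2, 83]
arr[1] = arr[0] + arr[-1]  # -> arr = [18, 101, 9, 2, 83]
ans = arr  # -> ans = [18, 101, 9, 2, 83]

Answer: [18, 101, 9, 2, 83]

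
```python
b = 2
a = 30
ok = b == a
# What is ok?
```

Answer: False

Derivation:
Trace (tracking ok):
b = 2  # -> b = 2
a = 30  # -> a = 30
ok = b == a  # -> ok = False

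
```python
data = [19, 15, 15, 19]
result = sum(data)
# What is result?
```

Answer: 68

Derivation:
Trace (tracking result):
data = [19, 15, 15, 19]  # -> data = [19, 15, 15, 19]
result = sum(data)  # -> result = 68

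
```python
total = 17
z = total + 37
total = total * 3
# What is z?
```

Trace (tracking z):
total = 17  # -> total = 17
z = total + 37  # -> z = 54
total = total * 3  # -> total = 51

Answer: 54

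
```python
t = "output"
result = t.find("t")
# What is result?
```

Answer: 2

Derivation:
Trace (tracking result):
t = 'output'  # -> t = 'output'
result = t.find('t')  # -> result = 2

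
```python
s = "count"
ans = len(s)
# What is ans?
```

Answer: 5

Derivation:
Trace (tracking ans):
s = 'count'  # -> s = 'count'
ans = len(s)  # -> ans = 5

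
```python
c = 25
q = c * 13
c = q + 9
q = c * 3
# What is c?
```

Answer: 334

Derivation:
Trace (tracking c):
c = 25  # -> c = 25
q = c * 13  # -> q = 325
c = q + 9  # -> c = 334
q = c * 3  # -> q = 1002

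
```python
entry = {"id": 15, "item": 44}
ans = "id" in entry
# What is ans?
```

Trace (tracking ans):
entry = {'id': 15, 'item': 44}  # -> entry = {'id': 15, 'item': 44}
ans = 'id' in entry  # -> ans = True

Answer: True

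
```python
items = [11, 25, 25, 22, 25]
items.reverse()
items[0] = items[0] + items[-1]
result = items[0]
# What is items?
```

Trace (tracking items):
items = [11, 25, 25, 22, 25]  # -> items = [11, 25, 25, 22, 25]
items.reverse()  # -> items = [25, 22, 25, 25, 11]
items[0] = items[0] + items[-1]  # -> items = [36, 22, 25, 25, 11]
result = items[0]  # -> result = 36

Answer: [36, 22, 25, 25, 11]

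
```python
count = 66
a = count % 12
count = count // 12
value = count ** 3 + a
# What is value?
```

Answer: 131

Derivation:
Trace (tracking value):
count = 66  # -> count = 66
a = count % 12  # -> a = 6
count = count // 12  # -> count = 5
value = count ** 3 + a  # -> value = 131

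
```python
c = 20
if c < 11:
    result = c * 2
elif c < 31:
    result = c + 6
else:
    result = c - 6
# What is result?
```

Trace (tracking result):
c = 20  # -> c = 20
if c < 11:  # condition is False
elif c < 31:  # condition is True
    result = c + 6  # -> result = 26

Answer: 26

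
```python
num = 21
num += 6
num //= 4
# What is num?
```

Trace (tracking num):
num = 21  # -> num = 21
num += 6  # -> num = 27
num //= 4  # -> num = 6

Answer: 6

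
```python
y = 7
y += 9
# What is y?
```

Trace (tracking y):
y = 7  # -> y = 7
y += 9  # -> y = 16

Answer: 16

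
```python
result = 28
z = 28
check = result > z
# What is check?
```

Trace (tracking check):
result = 28  # -> result = 28
z = 28  # -> z = 28
check = result > z  # -> check = False

Answer: False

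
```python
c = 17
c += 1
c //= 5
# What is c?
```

Trace (tracking c):
c = 17  # -> c = 17
c += 1  # -> c = 18
c //= 5  # -> c = 3

Answer: 3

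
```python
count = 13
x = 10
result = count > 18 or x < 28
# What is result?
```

Answer: True

Derivation:
Trace (tracking result):
count = 13  # -> count = 13
x = 10  # -> x = 10
result = count > 18 or x < 28  # -> result = True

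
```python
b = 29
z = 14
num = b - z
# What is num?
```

Trace (tracking num):
b = 29  # -> b = 29
z = 14  # -> z = 14
num = b - z  # -> num = 15

Answer: 15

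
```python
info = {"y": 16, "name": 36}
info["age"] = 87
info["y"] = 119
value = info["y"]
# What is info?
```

Answer: {'y': 119, 'name': 36, 'age': 87}

Derivation:
Trace (tracking info):
info = {'y': 16, 'name': 36}  # -> info = {'y': 16, 'name': 36}
info['age'] = 87  # -> info = {'y': 16, 'name': 36, 'age': 87}
info['y'] = 119  # -> info = {'y': 119, 'name': 36, 'age': 87}
value = info['y']  # -> value = 119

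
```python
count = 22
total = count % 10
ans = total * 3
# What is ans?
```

Trace (tracking ans):
count = 22  # -> count = 22
total = count % 10  # -> total = 2
ans = total * 3  # -> ans = 6

Answer: 6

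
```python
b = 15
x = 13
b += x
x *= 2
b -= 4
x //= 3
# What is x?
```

Trace (tracking x):
b = 15  # -> b = 15
x = 13  # -> x = 13
b += x  # -> b = 28
x *= 2  # -> x = 26
b -= 4  # -> b = 24
x //= 3  # -> x = 8

Answer: 8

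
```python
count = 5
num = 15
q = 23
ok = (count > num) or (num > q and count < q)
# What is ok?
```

Trace (tracking ok):
count = 5  # -> count = 5
num = 15  # -> num = 15
q = 23  # -> q = 23
ok = count > num or (num > q and count < q)  # -> ok = False

Answer: False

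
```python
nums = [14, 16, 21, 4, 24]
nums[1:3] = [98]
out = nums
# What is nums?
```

Trace (tracking nums):
nums = [14, 16, 21, 4, 24]  # -> nums = [14, 16, 21, 4, 24]
nums[1:3] = [98]  # -> nums = [14, 98, 4, 24]
out = nums  # -> out = [14, 98, 4, 24]

Answer: [14, 98, 4, 24]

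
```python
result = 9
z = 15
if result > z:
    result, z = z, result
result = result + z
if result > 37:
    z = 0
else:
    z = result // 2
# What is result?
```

Answer: 24

Derivation:
Trace (tracking result):
result = 9  # -> result = 9
z = 15  # -> z = 15
if result > z:  # condition is False
result = result + z  # -> result = 24
if result > 37:  # condition is False
else:
    z = result // 2  # -> z = 12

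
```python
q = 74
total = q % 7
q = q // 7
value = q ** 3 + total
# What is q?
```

Trace (tracking q):
q = 74  # -> q = 74
total = q % 7  # -> total = 4
q = q // 7  # -> q = 10
value = q ** 3 + total  # -> value = 1004

Answer: 10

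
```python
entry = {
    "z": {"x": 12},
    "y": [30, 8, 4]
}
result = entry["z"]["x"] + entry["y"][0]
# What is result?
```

Trace (tracking result):
entry = {'z': {'x': 12}, 'y': [30, 8, 4]}  # -> entry = {'z': {'x': 12}, 'y': [30, 8, 4]}
result = entry['z']['x'] + entry['y'][0]  # -> result = 42

Answer: 42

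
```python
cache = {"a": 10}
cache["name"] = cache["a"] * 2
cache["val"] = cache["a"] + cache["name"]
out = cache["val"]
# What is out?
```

Trace (tracking out):
cache = {'a': 10}  # -> cache = {'a': 10}
cache['name'] = cache['a'] * 2  # -> cache = {'a': 10, 'name': 20}
cache['val'] = cache['a'] + cache['name']  # -> cache = {'a': 10, 'name': 20, 'val': 30}
out = cache['val']  # -> out = 30

Answer: 30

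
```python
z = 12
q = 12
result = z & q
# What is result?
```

Trace (tracking result):
z = 12  # -> z = 12
q = 12  # -> q = 12
result = z & q  # -> result = 12

Answer: 12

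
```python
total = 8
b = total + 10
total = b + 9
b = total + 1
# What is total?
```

Answer: 27

Derivation:
Trace (tracking total):
total = 8  # -> total = 8
b = total + 10  # -> b = 18
total = b + 9  # -> total = 27
b = total + 1  # -> b = 28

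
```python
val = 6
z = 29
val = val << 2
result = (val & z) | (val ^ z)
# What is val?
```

Answer: 24

Derivation:
Trace (tracking val):
val = 6  # -> val = 6
z = 29  # -> z = 29
val = val << 2  # -> val = 24
result = val & z | val ^ z  # -> result = 29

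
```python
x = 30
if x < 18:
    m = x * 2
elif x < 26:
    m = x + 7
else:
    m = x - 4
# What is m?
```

Answer: 26

Derivation:
Trace (tracking m):
x = 30  # -> x = 30
if x < 18:  # condition is False
elif x < 26:  # condition is False
else:
    m = x - 4  # -> m = 26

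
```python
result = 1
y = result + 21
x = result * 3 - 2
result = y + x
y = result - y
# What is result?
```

Trace (tracking result):
result = 1  # -> result = 1
y = result + 21  # -> y = 22
x = result * 3 - 2  # -> x = 1
result = y + x  # -> result = 23
y = result - y  # -> y = 1

Answer: 23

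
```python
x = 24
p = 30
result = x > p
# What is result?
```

Answer: False

Derivation:
Trace (tracking result):
x = 24  # -> x = 24
p = 30  # -> p = 30
result = x > p  # -> result = False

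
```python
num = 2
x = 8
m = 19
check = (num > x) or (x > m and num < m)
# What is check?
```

Answer: False

Derivation:
Trace (tracking check):
num = 2  # -> num = 2
x = 8  # -> x = 8
m = 19  # -> m = 19
check = num > x or (x > m and num < m)  # -> check = False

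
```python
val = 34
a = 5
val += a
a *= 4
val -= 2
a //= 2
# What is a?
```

Answer: 10

Derivation:
Trace (tracking a):
val = 34  # -> val = 34
a = 5  # -> a = 5
val += a  # -> val = 39
a *= 4  # -> a = 20
val -= 2  # -> val = 37
a //= 2  # -> a = 10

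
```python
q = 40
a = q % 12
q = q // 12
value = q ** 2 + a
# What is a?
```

Trace (tracking a):
q = 40  # -> q = 40
a = q % 12  # -> a = 4
q = q // 12  # -> q = 3
value = q ** 2 + a  # -> value = 13

Answer: 4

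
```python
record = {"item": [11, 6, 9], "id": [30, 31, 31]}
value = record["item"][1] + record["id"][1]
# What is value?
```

Answer: 37

Derivation:
Trace (tracking value):
record = {'item': [11, 6, 9], 'id': [30, 31, 31]}  # -> record = {'item': [11, 6, 9], 'id': [30, 31, 31]}
value = record['item'][1] + record['id'][1]  # -> value = 37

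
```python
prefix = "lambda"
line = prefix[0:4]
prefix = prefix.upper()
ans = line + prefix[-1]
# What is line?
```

Answer: 'lamb'

Derivation:
Trace (tracking line):
prefix = 'lambda'  # -> prefix = 'lambda'
line = prefix[0:4]  # -> line = 'lamb'
prefix = prefix.upper()  # -> prefix = 'LAMBDA'
ans = line + prefix[-1]  # -> ans = 'lambA'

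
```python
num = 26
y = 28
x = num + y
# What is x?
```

Answer: 54

Derivation:
Trace (tracking x):
num = 26  # -> num = 26
y = 28  # -> y = 28
x = num + y  # -> x = 54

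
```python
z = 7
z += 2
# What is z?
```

Trace (tracking z):
z = 7  # -> z = 7
z += 2  # -> z = 9

Answer: 9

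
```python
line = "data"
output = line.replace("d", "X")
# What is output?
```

Trace (tracking output):
line = 'data'  # -> line = 'data'
output = line.replace('d', 'X')  # -> output = 'Xata'

Answer: 'Xata'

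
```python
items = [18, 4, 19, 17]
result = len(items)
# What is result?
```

Answer: 4

Derivation:
Trace (tracking result):
items = [18, 4, 19, 17]  # -> items = [18, 4, 19, 17]
result = len(items)  # -> result = 4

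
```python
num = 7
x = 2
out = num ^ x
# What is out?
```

Answer: 5

Derivation:
Trace (tracking out):
num = 7  # -> num = 7
x = 2  # -> x = 2
out = num ^ x  # -> out = 5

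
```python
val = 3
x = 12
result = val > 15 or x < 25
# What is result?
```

Answer: True

Derivation:
Trace (tracking result):
val = 3  # -> val = 3
x = 12  # -> x = 12
result = val > 15 or x < 25  # -> result = True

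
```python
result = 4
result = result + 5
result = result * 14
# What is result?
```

Trace (tracking result):
result = 4  # -> result = 4
result = result + 5  # -> result = 9
result = result * 14  # -> result = 126

Answer: 126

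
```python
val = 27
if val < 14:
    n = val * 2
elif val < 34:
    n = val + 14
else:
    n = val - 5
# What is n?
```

Trace (tracking n):
val = 27  # -> val = 27
if val < 14:  # condition is False
elif val < 34:  # condition is True
    n = val + 14  # -> n = 41

Answer: 41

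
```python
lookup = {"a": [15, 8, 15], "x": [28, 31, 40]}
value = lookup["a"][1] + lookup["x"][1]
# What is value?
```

Answer: 39

Derivation:
Trace (tracking value):
lookup = {'a': [15, 8, 15], 'x': [28, 31, 40]}  # -> lookup = {'a': [15, 8, 15], 'x': [28, 31, 40]}
value = lookup['a'][1] + lookup['x'][1]  # -> value = 39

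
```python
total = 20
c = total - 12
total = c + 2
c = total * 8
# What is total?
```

Answer: 10

Derivation:
Trace (tracking total):
total = 20  # -> total = 20
c = total - 12  # -> c = 8
total = c + 2  # -> total = 10
c = total * 8  # -> c = 80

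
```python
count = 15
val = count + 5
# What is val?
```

Trace (tracking val):
count = 15  # -> count = 15
val = count + 5  # -> val = 20

Answer: 20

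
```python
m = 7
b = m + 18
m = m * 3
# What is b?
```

Answer: 25

Derivation:
Trace (tracking b):
m = 7  # -> m = 7
b = m + 18  # -> b = 25
m = m * 3  # -> m = 21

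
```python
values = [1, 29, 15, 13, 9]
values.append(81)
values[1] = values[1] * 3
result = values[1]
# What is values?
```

Trace (tracking values):
values = [1, 29, 15, 13, 9]  # -> values = [1, 29, 15, 13, 9]
values.append(81)  # -> values = [1, 29, 15, 13, 9, 81]
values[1] = values[1] * 3  # -> values = [1, 87, 15, 13, 9, 81]
result = values[1]  # -> result = 87

Answer: [1, 87, 15, 13, 9, 81]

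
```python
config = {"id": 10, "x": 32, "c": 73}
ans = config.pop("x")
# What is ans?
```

Trace (tracking ans):
config = {'id': 10, 'x': 32, 'c': 73}  # -> config = {'id': 10, 'x': 32, 'c': 73}
ans = config.pop('x')  # -> ans = 32

Answer: 32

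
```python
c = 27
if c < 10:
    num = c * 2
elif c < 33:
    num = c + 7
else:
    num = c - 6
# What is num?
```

Trace (tracking num):
c = 27  # -> c = 27
if c < 10:  # condition is False
elif c < 33:  # condition is True
    num = c + 7  # -> num = 34

Answer: 34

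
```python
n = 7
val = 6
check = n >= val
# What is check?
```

Answer: True

Derivation:
Trace (tracking check):
n = 7  # -> n = 7
val = 6  # -> val = 6
check = n >= val  # -> check = True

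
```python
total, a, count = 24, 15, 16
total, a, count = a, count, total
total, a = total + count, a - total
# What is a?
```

Answer: 1

Derivation:
Trace (tracking a):
total, a, count = (24, 15, 16)  # -> total = 24, a = 15, count = 16
total, a, count = (a, count, total)  # -> total = 15, a = 16, count = 24
total, a = (total + count, a - total)  # -> total = 39, a = 1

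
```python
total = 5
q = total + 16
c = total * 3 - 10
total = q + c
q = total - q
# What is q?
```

Answer: 5

Derivation:
Trace (tracking q):
total = 5  # -> total = 5
q = total + 16  # -> q = 21
c = total * 3 - 10  # -> c = 5
total = q + c  # -> total = 26
q = total - q  # -> q = 5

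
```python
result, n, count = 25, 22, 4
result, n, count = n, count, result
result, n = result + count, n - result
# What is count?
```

Answer: 25

Derivation:
Trace (tracking count):
result, n, count = (25, 22, 4)  # -> result = 25, n = 22, count = 4
result, n, count = (n, count, result)  # -> result = 22, n = 4, count = 25
result, n = (result + count, n - result)  # -> result = 47, n = -18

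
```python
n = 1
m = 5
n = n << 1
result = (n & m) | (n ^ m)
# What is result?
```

Answer: 7

Derivation:
Trace (tracking result):
n = 1  # -> n = 1
m = 5  # -> m = 5
n = n << 1  # -> n = 2
result = n & m | n ^ m  # -> result = 7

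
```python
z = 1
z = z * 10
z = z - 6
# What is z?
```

Answer: 4

Derivation:
Trace (tracking z):
z = 1  # -> z = 1
z = z * 10  # -> z = 10
z = z - 6  # -> z = 4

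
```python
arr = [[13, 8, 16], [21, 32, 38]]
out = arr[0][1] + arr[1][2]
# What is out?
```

Answer: 46

Derivation:
Trace (tracking out):
arr = [[13, 8, 16], [21, 32, 38]]  # -> arr = [[13, 8, 16], [21, 32, 38]]
out = arr[0][1] + arr[1][2]  # -> out = 46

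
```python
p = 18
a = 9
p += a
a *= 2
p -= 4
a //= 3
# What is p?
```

Answer: 23

Derivation:
Trace (tracking p):
p = 18  # -> p = 18
a = 9  # -> a = 9
p += a  # -> p = 27
a *= 2  # -> a = 18
p -= 4  # -> p = 23
a //= 3  # -> a = 6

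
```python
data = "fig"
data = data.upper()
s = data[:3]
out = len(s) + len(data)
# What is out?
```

Trace (tracking out):
data = 'fig'  # -> data = 'fig'
data = data.upper()  # -> data = 'FIG'
s = data[:3]  # -> s = 'FIG'
out = len(s) + len(data)  # -> out = 6

Answer: 6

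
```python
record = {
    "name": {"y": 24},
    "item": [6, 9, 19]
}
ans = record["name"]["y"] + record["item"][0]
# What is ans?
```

Trace (tracking ans):
record = {'name': {'y': 24}, 'item': [6, 9, 19]}  # -> record = {'name': {'y': 24}, 'item': [6, 9, 19]}
ans = record['name']['y'] + record['item'][0]  # -> ans = 30

Answer: 30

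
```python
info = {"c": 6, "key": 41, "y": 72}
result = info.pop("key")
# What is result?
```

Answer: 41

Derivation:
Trace (tracking result):
info = {'c': 6, 'key': 41, 'y': 72}  # -> info = {'c': 6, 'key': 41, 'y': 72}
result = info.pop('key')  # -> result = 41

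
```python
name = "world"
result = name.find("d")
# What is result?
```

Trace (tracking result):
name = 'world'  # -> name = 'world'
result = name.find('d')  # -> result = 4

Answer: 4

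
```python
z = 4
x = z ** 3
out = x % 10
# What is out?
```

Trace (tracking out):
z = 4  # -> z = 4
x = z ** 3  # -> x = 64
out = x % 10  # -> out = 4

Answer: 4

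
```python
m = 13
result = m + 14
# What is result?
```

Answer: 27

Derivation:
Trace (tracking result):
m = 13  # -> m = 13
result = m + 14  # -> result = 27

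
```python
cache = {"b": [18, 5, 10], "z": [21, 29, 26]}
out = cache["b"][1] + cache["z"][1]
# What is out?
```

Answer: 34

Derivation:
Trace (tracking out):
cache = {'b': [18, 5, 10], 'z': [21, 29, 26]}  # -> cache = {'b': [18, 5, 10], 'z': [21, 29, 26]}
out = cache['b'][1] + cache['z'][1]  # -> out = 34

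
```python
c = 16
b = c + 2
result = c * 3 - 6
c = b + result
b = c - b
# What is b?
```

Answer: 42

Derivation:
Trace (tracking b):
c = 16  # -> c = 16
b = c + 2  # -> b = 18
result = c * 3 - 6  # -> result = 42
c = b + result  # -> c = 60
b = c - b  # -> b = 42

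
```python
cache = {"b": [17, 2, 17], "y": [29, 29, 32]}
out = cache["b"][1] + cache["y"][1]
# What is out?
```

Trace (tracking out):
cache = {'b': [17, 2, 17], 'y': [29, 29, 32]}  # -> cache = {'b': [17, 2, 17], 'y': [29, 29, 32]}
out = cache['b'][1] + cache['y'][1]  # -> out = 31

Answer: 31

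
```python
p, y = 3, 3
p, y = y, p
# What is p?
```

Trace (tracking p):
p, y = (3, 3)  # -> p = 3, y = 3
p, y = (y, p)  # -> p = 3, y = 3

Answer: 3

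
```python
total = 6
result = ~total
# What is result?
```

Answer: -7

Derivation:
Trace (tracking result):
total = 6  # -> total = 6
result = ~total  # -> result = -7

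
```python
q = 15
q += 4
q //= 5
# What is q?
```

Trace (tracking q):
q = 15  # -> q = 15
q += 4  # -> q = 19
q //= 5  # -> q = 3

Answer: 3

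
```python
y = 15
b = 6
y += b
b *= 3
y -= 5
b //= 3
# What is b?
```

Trace (tracking b):
y = 15  # -> y = 15
b = 6  # -> b = 6
y += b  # -> y = 21
b *= 3  # -> b = 18
y -= 5  # -> y = 16
b //= 3  # -> b = 6

Answer: 6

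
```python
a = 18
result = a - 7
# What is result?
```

Trace (tracking result):
a = 18  # -> a = 18
result = a - 7  # -> result = 11

Answer: 11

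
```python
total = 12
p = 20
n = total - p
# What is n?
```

Trace (tracking n):
total = 12  # -> total = 12
p = 20  # -> p = 20
n = total - p  # -> n = -8

Answer: -8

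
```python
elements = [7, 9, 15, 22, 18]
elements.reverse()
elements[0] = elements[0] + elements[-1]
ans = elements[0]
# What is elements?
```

Answer: [25, 22, 15, 9, 7]

Derivation:
Trace (tracking elements):
elements = [7, 9, 15, 22, 18]  # -> elements = [7, 9, 15, 22, 18]
elements.reverse()  # -> elements = [18, 22, 15, 9, 7]
elements[0] = elements[0] + elements[-1]  # -> elements = [25, 22, 15, 9, 7]
ans = elements[0]  # -> ans = 25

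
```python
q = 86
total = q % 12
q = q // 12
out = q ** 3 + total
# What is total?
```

Trace (tracking total):
q = 86  # -> q = 86
total = q % 12  # -> total = 2
q = q // 12  # -> q = 7
out = q ** 3 + total  # -> out = 345

Answer: 2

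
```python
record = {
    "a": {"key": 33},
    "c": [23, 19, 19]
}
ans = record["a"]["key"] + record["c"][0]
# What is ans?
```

Trace (tracking ans):
record = {'a': {'key': 33}, 'c': [23, 19, 19]}  # -> record = {'a': {'key': 33}, 'c': [23, 19, 19]}
ans = record['a']['key'] + record['c'][0]  # -> ans = 56

Answer: 56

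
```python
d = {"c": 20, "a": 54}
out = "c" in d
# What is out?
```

Trace (tracking out):
d = {'c': 20, 'a': 54}  # -> d = {'c': 20, 'a': 54}
out = 'c' in d  # -> out = True

Answer: True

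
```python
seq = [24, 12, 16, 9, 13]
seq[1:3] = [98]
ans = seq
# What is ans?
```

Answer: [24, 98, 9, 13]

Derivation:
Trace (tracking ans):
seq = [24, 12, 16, 9, 13]  # -> seq = [24, 12, 16, 9, 13]
seq[1:3] = [98]  # -> seq = [24, 98, 9, 13]
ans = seq  # -> ans = [24, 98, 9, 13]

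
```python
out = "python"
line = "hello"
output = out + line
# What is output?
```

Answer: 'pythonhello'

Derivation:
Trace (tracking output):
out = 'python'  # -> out = 'python'
line = 'hello'  # -> line = 'hello'
output = out + line  # -> output = 'pythonhello'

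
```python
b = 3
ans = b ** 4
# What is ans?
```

Trace (tracking ans):
b = 3  # -> b = 3
ans = b ** 4  # -> ans = 81

Answer: 81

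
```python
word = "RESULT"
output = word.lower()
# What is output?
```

Trace (tracking output):
word = 'RESULT'  # -> word = 'RESULT'
output = word.lower()  # -> output = 'result'

Answer: 'result'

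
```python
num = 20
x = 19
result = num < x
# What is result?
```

Answer: False

Derivation:
Trace (tracking result):
num = 20  # -> num = 20
x = 19  # -> x = 19
result = num < x  # -> result = False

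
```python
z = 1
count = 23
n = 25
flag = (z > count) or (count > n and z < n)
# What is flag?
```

Answer: False

Derivation:
Trace (tracking flag):
z = 1  # -> z = 1
count = 23  # -> count = 23
n = 25  # -> n = 25
flag = z > count or (count > n and z < n)  # -> flag = False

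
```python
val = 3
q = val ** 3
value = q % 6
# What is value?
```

Answer: 3

Derivation:
Trace (tracking value):
val = 3  # -> val = 3
q = val ** 3  # -> q = 27
value = q % 6  # -> value = 3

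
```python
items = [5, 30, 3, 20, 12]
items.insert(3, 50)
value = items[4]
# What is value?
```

Answer: 20

Derivation:
Trace (tracking value):
items = [5, 30, 3, 20, 12]  # -> items = [5, 30, 3, 20, 12]
items.insert(3, 50)  # -> items = [5, 30, 3, 50, 20, 12]
value = items[4]  # -> value = 20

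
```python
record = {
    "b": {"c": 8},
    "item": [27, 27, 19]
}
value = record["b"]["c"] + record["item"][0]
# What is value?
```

Trace (tracking value):
record = {'b': {'c': 8}, 'item': [27, 27, 19]}  # -> record = {'b': {'c': 8}, 'item': [27, 27, 19]}
value = record['b']['c'] + record['item'][0]  # -> value = 35

Answer: 35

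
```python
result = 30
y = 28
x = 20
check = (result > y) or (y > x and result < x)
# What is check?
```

Answer: True

Derivation:
Trace (tracking check):
result = 30  # -> result = 30
y = 28  # -> y = 28
x = 20  # -> x = 20
check = result > y or (y > x and result < x)  # -> check = True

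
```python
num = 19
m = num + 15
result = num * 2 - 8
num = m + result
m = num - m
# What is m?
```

Trace (tracking m):
num = 19  # -> num = 19
m = num + 15  # -> m = 34
result = num * 2 - 8  # -> result = 30
num = m + result  # -> num = 64
m = num - m  # -> m = 30

Answer: 30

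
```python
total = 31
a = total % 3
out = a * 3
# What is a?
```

Trace (tracking a):
total = 31  # -> total = 31
a = total % 3  # -> a = 1
out = a * 3  # -> out = 3

Answer: 1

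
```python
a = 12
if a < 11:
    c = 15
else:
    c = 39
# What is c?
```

Trace (tracking c):
a = 12  # -> a = 12
if a < 11:  # condition is False
else:
    c = 39  # -> c = 39

Answer: 39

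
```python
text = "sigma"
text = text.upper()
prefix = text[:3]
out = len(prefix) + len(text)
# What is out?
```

Answer: 8

Derivation:
Trace (tracking out):
text = 'sigma'  # -> text = 'sigma'
text = text.upper()  # -> text = 'SIGMA'
prefix = text[:3]  # -> prefix = 'SIG'
out = len(prefix) + len(text)  # -> out = 8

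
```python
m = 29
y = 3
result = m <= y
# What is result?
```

Trace (tracking result):
m = 29  # -> m = 29
y = 3  # -> y = 3
result = m <= y  # -> result = False

Answer: False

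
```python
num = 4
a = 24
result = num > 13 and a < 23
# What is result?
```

Answer: False

Derivation:
Trace (tracking result):
num = 4  # -> num = 4
a = 24  # -> a = 24
result = num > 13 and a < 23  # -> result = False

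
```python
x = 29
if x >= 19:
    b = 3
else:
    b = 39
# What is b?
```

Trace (tracking b):
x = 29  # -> x = 29
if x >= 19:  # condition is True
    b = 3  # -> b = 3

Answer: 3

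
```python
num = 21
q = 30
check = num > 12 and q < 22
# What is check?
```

Trace (tracking check):
num = 21  # -> num = 21
q = 30  # -> q = 30
check = num > 12 and q < 22  # -> check = False

Answer: False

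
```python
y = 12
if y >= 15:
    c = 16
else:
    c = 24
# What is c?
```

Answer: 24

Derivation:
Trace (tracking c):
y = 12  # -> y = 12
if y >= 15:  # condition is False
else:
    c = 24  # -> c = 24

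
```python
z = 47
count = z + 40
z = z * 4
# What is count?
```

Trace (tracking count):
z = 47  # -> z = 47
count = z + 40  # -> count = 87
z = z * 4  # -> z = 188

Answer: 87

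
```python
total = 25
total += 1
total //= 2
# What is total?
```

Answer: 13

Derivation:
Trace (tracking total):
total = 25  # -> total = 25
total += 1  # -> total = 26
total //= 2  # -> total = 13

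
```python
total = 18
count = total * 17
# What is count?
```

Answer: 306

Derivation:
Trace (tracking count):
total = 18  # -> total = 18
count = total * 17  # -> count = 306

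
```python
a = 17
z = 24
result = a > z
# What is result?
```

Answer: False

Derivation:
Trace (tracking result):
a = 17  # -> a = 17
z = 24  # -> z = 24
result = a > z  # -> result = False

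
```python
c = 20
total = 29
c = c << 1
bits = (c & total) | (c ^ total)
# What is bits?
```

Trace (tracking bits):
c = 20  # -> c = 20
total = 29  # -> total = 29
c = c << 1  # -> c = 40
bits = c & total | c ^ total  # -> bits = 61

Answer: 61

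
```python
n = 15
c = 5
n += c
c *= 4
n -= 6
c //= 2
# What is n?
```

Trace (tracking n):
n = 15  # -> n = 15
c = 5  # -> c = 5
n += c  # -> n = 20
c *= 4  # -> c = 20
n -= 6  # -> n = 14
c //= 2  # -> c = 10

Answer: 14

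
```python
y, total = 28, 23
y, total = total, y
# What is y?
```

Answer: 23

Derivation:
Trace (tracking y):
y, total = (28, 23)  # -> y = 28, total = 23
y, total = (total, y)  # -> y = 23, total = 28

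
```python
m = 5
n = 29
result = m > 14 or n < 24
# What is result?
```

Trace (tracking result):
m = 5  # -> m = 5
n = 29  # -> n = 29
result = m > 14 or n < 24  # -> result = False

Answer: False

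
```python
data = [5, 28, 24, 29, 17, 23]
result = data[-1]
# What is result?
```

Trace (tracking result):
data = [5, 28, 24, 29, 17, 23]  # -> data = [5, 28, 24, 29, 17, 23]
result = data[-1]  # -> result = 23

Answer: 23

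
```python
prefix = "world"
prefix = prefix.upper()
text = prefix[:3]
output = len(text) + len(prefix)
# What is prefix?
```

Trace (tracking prefix):
prefix = 'world'  # -> prefix = 'world'
prefix = prefix.upper()  # -> prefix = 'WORLD'
text = prefix[:3]  # -> text = 'WOR'
output = len(text) + len(prefix)  # -> output = 8

Answer: 'WORLD'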